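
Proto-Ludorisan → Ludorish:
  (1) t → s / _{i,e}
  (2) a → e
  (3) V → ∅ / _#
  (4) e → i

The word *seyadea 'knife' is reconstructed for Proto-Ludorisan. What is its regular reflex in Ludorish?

Ludorish: *seyadea
  seyadea (rule 1 does not apply)
  seyadea → seyedee   [vowel merger]
  seyedee → seyede   [apocope]
  seyede → siyidi   [vowel merger]
  giving Ludorish siyidi.

siyidi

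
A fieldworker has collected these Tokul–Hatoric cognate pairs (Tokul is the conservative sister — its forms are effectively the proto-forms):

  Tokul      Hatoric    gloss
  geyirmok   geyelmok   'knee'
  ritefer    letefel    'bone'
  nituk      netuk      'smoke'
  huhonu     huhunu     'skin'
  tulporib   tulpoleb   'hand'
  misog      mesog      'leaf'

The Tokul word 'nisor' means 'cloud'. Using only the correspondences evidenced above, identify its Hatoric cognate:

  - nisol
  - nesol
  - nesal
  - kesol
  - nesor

ritefer ~ letefel, nituk ~ netuk — Tokul i corresponds to Hatoric e after a consonant, before a consonant other than r, m, n, p, b, f, v.
ritefer ~ letefel — Tokul r corresponds to Hatoric l word-finally.
Applying these to Tokul 'nisor':
  nisor → nesor   (i→e after a consonant, before a consonant other than r, m, n, p, b, f, v)
  nesor → nesol   (r→l word-finally)
So the Hatoric cognate is 'nesol'.

nesol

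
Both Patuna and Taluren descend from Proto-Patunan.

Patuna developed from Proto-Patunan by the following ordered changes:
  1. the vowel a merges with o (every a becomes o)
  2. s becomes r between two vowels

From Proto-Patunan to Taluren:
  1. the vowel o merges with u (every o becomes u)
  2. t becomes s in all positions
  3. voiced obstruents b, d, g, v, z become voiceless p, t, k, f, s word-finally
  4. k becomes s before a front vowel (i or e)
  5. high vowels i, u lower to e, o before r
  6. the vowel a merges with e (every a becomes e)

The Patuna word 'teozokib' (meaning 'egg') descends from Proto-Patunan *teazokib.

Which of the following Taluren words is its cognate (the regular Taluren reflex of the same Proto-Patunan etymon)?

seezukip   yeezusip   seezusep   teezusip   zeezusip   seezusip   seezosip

seezusip

Taluren: *teazokib
  teazokib → teazukib   [vowel merger]
  teazukib → seazukib   [unconditioned shift]
  seazukib → seazukip   [final devoicing]
  seazukip → seazusip   [palatalisation]
  seazusip (rule 5 does not apply)
  seazusip → seezusip   [vowel merger]
  giving Taluren seezusip.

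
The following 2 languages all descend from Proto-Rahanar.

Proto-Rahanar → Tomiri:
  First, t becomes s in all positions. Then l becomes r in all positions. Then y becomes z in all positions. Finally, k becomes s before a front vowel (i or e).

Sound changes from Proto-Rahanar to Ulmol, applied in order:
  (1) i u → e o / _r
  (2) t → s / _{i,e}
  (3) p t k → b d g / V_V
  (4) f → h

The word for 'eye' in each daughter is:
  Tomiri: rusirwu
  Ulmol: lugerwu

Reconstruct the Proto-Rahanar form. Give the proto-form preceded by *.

*lukirwu

Position 4: Tomiri has i, Ulmol has e. Tomiri preserves i here (none of its changes turn any other segment into i), so the proto-segment is *i.
Position 3: Tomiri has s, Ulmol has g. Taking the neighbouring segments as reconstructed: Tomiri s could go back to *t or *k or *s; Ulmol g could go back to *k or *g — the one source consistent with every daughter is *k.
Position 1: Tomiri has r, Ulmol has l. Ulmol preserves l here (none of its changes turn any other segment into l), so the proto-segment is *l.
This points to *lukirwu. Verify forward in each daughter:
Tomiri: *lukirwu
  lukirwu (rule 1 does not apply)
  lukirwu → rukirwu   [unconditioned shift]
  rukirwu (rule 3 does not apply)
  rukirwu → rusirwu   [palatalisation]
  giving Tomiri rusirwu.
Ulmol: start from *lukirwu.
  rule 1 (pre-rhotic lowering): lukirwu → lukerwu
  rule 2: no change — lukerwu
  rule 3 (intervocalic voicing): lukerwu → lugerwu
  rule 4: no change — lugerwu
  ⇒ Ulmol lugerwu
No other proto-form is consistent with every reflex, so the reconstruction is *lukirwu.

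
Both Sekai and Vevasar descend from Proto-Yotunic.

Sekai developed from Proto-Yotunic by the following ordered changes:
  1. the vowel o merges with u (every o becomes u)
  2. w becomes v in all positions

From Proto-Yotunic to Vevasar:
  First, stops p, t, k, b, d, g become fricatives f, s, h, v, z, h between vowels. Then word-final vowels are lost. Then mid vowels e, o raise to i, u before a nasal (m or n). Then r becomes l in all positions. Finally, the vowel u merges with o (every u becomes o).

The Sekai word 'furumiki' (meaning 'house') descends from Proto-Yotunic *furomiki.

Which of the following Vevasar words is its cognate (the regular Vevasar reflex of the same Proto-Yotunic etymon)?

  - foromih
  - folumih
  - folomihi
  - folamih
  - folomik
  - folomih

Vevasar: start from *furomiki.
  rule 1 (intervocalic lenition): furomiki → furomihi
  rule 2 (apocope): furomihi → furomih
  rule 3 (pre-nasal raising): furomih → furumih
  rule 4 (unconditioned shift): furumih → fulumih
  rule 5 (vowel merger): fulumih → folomih
  ⇒ Vevasar folomih
Among the options, 'folomih' alone shows every Vevasar change applied in order.

folomih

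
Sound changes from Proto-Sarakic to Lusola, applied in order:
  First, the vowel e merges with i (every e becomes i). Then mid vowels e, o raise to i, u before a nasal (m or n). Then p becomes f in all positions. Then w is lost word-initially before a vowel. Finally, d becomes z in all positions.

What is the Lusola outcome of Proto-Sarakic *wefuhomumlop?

ifuhumumlof

Lusola: *wefuhomumlop
  wefuhomumlop → wifuhomumlop   [vowel merger]
  wifuhomumlop → wifuhumumlop   [pre-nasal raising]
  wifuhumumlop → wifuhumumlof   [unconditioned shift]
  wifuhumumlof → ifuhumumlof   [glide loss]
  ifuhumumlof (rule 5 does not apply)
  giving Lusola ifuhumumlof.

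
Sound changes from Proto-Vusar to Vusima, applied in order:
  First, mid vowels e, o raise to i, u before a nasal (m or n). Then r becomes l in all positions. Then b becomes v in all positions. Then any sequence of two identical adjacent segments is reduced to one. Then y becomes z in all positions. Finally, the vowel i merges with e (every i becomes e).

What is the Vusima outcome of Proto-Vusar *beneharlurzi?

Vusima: start from *beneharlurzi.
  rule 1 (pre-nasal raising): beneharlurzi → bineharlurzi
  rule 2 (unconditioned shift): bineharlurzi → binehallulzi
  rule 3 (unconditioned shift): binehallulzi → vinehallulzi
  rule 4 (degemination): vinehallulzi → vinehalulzi
  rule 5: no change — vinehalulzi
  rule 6 (vowel merger): vinehalulzi → venehalulze
  ⇒ Vusima venehalulze

venehalulze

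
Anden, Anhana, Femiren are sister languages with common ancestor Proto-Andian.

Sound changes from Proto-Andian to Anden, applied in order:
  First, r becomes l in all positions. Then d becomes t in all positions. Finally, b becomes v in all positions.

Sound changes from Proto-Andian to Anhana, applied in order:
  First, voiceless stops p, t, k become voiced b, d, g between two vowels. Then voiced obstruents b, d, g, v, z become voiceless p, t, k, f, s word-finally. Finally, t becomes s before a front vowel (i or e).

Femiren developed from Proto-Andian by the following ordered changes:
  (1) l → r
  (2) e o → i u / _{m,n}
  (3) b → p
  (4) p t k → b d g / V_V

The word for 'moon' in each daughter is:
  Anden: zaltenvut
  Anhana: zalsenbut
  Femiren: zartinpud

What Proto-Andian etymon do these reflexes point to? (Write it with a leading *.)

*zaltenbud

Position 7: Anden has v, Anhana has b, Femiren has p. Taking the neighbouring segments as reconstructed: Anden v could go back to *b or *v; Anhana b can only go back to *b; Femiren p could go back to *p or *b — the one source consistent with every daughter is *b.
Position 4: Anden has t, Anhana has s, Femiren has t. Femiren preserves t here (none of its changes turn any other segment into t), so the proto-segment is *t.
Position 5: Anden has e, Anhana has e, Femiren has i. Anden preserves e here (none of its changes turn any other segment into e), so the proto-segment is *e.
Continuing position by position gives *zaltenbud; check it forward:
Anden: *zaltenbud
  zaltenbud (rule 1 does not apply)
  zaltenbud → zaltenbut   [unconditioned shift]
  zaltenbut → zaltenvut   [unconditioned shift]
  giving Anden zaltenvut.
Anhana: *zaltenbud
  zaltenbud (rule 1 does not apply)
  zaltenbud → zaltenbut   [final devoicing]
  zaltenbut → zalsenbut   [palatalisation]
  giving Anhana zalsenbut.
Femiren: *zaltenbud > zartenbud > zartinbud > zartinpud  (by unconditioned shift, pre-nasal raising, unconditioned shift)
No other proto-form is consistent with every reflex, so the reconstruction is *zaltenbud.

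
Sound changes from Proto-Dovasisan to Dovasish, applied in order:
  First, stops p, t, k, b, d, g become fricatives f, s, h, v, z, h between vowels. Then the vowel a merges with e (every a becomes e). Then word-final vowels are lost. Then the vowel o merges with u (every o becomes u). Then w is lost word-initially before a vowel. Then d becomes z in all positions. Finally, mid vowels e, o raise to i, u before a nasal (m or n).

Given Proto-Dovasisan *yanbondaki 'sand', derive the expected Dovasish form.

yinbunzeh

Dovasish: start from *yanbondaki.
  rule 1 (intervocalic lenition): yanbondaki → yanbondahi
  rule 2 (vowel merger): yanbondahi → yenbondehi
  rule 3 (apocope): yenbondehi → yenbondeh
  rule 4 (vowel merger): yenbondeh → yenbundeh
  rule 5: no change — yenbundeh
  rule 6 (unconditioned shift): yenbundeh → yenbunzeh
  rule 7 (pre-nasal raising): yenbunzeh → yinbunzeh
  ⇒ Dovasish yinbunzeh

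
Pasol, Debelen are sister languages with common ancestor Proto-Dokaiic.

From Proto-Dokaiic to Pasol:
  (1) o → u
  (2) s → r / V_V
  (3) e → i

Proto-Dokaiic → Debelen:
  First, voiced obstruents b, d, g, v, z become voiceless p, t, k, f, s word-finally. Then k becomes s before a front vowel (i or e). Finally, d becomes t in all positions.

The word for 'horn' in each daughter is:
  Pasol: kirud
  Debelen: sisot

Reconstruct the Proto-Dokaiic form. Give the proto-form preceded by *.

*kisod

Position 5: Pasol has d, Debelen has t. Pasol preserves d here (none of its changes turn any other segment into d), so the proto-segment is *d.
Position 4: Pasol has u, Debelen has o. Debelen preserves o here (none of its changes turn any other segment into o), so the proto-segment is *o.
Verify the candidate proto-form against each daughter:
Pasol: *kisod > kisud > kirud  (by vowel merger, rhotacism)
Debelen: *kisod > kisot > sisot  (by final devoicing, palatalisation)
No other proto-form is consistent with every reflex, so the reconstruction is *kisod.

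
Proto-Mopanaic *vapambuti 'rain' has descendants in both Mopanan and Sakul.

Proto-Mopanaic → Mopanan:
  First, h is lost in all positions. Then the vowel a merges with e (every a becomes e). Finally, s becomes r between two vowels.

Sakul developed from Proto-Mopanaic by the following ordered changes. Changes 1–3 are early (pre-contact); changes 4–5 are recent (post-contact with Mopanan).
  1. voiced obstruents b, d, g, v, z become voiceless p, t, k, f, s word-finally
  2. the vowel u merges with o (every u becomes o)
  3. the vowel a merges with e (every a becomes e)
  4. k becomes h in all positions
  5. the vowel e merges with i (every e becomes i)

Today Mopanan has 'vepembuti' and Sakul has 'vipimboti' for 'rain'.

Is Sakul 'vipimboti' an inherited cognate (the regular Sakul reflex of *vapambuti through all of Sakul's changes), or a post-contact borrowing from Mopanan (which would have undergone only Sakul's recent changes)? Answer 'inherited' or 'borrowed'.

If inherited, *vapambuti would pass through all of Sakul's changes:
Sakul: *vapambuti
  vapambuti (rule 1 does not apply)
  vapambuti → vapamboti   [vowel merger]
  vapamboti → vepemboti   [vowel merger]
  vepemboti (rule 4 does not apply)
  vepemboti → vipimboti   [vowel merger]
  giving Sakul vipimboti.
If borrowed from Mopanan 'vepembuti' after the early changes, it would undergo only the recent ones:
  rule 4 (unconditioned shift): no change (vepembuti)
  rule 5 (vowel merger): vepembuti → vipimbuti
  ⇒ as a loan: vipimbuti
Sakul 'vipimboti' matches the inherited outcome exactly, so it is an inherited cognate, not a loan.

inherited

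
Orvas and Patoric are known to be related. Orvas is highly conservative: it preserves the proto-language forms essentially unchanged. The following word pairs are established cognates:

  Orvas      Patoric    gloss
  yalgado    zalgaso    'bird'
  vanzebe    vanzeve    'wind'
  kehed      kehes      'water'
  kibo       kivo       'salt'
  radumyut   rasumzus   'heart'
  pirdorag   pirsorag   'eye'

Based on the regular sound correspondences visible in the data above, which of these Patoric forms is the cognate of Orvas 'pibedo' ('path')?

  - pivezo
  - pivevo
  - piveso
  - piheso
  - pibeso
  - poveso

vanzebe ~ vanzeve — Orvas b corresponds to Patoric v between vowels (before a front vowel).
yalgado ~ zalgaso — Orvas d corresponds to Patoric s between vowels (before a back vowel).
Applying these to Orvas 'pibedo':
  pibedo → pivedo   (b→v between vowels (before a front vowel))
  pivedo → piveso   (d→s between vowels (before a back vowel))
So the Patoric cognate is 'piveso'.

piveso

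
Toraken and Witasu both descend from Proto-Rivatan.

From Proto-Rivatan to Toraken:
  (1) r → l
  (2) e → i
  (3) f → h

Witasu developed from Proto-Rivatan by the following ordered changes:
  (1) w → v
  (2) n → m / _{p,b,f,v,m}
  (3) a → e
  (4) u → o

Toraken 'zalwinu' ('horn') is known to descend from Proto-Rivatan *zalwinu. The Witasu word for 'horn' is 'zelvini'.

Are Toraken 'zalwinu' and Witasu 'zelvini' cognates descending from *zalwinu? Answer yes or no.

no

Derive the expected Witasu reflex of *zalwinu:
Witasu: *zalwinu > zalvinu > zelvinu > zelvino  (by unconditioned shift, vowel merger, vowel merger)
The regular Witasu reflex would be 'zelvino', but the attested form is 'zelvini'. The correspondence is irregular, so they are not cognates (the Witasu form has a different source).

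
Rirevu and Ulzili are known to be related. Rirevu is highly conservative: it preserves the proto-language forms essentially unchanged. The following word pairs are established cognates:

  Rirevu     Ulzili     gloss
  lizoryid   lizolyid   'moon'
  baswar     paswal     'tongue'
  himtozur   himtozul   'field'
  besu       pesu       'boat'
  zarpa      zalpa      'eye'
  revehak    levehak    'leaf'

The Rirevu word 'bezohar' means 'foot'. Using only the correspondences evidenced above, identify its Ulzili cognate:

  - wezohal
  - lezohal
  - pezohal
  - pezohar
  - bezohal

pezohal

besu ~ pesu — Rirevu b corresponds to Ulzili p word-initially before a front vowel.
baswar ~ paswal, himtozur ~ himtozul — Rirevu r corresponds to Ulzili l word-finally.
Applying these to Rirevu 'bezohar':
  bezohar → pezohar   (b→p word-initially before a front vowel)
  pezohar → pezohal   (r→l word-finally)
So the Ulzili cognate is 'pezohal'.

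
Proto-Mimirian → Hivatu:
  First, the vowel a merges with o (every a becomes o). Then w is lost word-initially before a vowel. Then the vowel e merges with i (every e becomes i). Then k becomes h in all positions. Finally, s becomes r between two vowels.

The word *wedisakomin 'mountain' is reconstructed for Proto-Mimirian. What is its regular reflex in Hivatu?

Hivatu: *wedisakomin > wedisokomin > edisokomin > idisokomin > idisohomin > idirohomin  (by vowel merger, glide loss, vowel merger, unconditioned shift, rhotacism)

idirohomin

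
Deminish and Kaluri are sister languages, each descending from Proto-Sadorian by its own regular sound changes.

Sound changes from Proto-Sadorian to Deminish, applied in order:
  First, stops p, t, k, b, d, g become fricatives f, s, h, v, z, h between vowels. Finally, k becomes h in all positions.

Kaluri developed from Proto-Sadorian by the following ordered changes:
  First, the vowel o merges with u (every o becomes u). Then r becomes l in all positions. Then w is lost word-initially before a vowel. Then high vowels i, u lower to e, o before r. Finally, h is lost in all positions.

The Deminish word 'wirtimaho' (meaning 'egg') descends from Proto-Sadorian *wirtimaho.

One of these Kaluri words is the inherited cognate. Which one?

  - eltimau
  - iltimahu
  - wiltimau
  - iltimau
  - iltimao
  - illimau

iltimau

Kaluri: *wirtimaho > wirtimahu > wiltimahu > iltimahu > iltimau  (by vowel merger, unconditioned shift, glide loss, h-loss)
The other candidates each miss or misapply at least one Kaluri change.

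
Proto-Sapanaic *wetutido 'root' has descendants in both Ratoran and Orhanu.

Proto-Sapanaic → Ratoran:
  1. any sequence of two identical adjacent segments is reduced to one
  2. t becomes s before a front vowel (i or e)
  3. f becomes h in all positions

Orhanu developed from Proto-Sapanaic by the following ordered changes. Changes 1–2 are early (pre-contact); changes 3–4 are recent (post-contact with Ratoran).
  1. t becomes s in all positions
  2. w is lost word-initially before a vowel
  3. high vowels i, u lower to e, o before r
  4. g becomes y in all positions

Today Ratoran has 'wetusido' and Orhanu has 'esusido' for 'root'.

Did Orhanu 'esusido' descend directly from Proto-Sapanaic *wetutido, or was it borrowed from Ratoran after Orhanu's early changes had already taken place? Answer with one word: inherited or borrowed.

inherited

If inherited, *wetutido would pass through all of Orhanu's changes:
Orhanu: *wetutido
  wetutido → wesusido   [unconditioned shift]
  wesusido → esusido   [glide loss]
  esusido (rule 3 does not apply)
  esusido (rule 4 does not apply)
  giving Orhanu esusido.
If borrowed from Ratoran 'wetusido' after the early changes, it would undergo only the recent ones:
  rule 3 (pre-rhotic lowering): no change (wetusido)
  rule 4 (unconditioned shift): no change (wetusido)
  ⇒ as a loan: wetusido
Orhanu 'esusido' matches the inherited outcome exactly, so it is an inherited cognate, not a loan.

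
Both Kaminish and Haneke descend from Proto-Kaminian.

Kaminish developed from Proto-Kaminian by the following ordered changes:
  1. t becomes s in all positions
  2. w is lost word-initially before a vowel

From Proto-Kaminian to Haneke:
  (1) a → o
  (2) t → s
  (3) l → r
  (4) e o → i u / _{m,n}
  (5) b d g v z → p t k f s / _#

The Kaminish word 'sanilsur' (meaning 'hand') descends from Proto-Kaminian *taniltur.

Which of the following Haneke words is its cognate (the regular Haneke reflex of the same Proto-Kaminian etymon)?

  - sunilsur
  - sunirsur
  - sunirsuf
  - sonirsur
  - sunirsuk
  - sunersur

sunirsur

Haneke: start from *taniltur.
  rule 1 (vowel merger): taniltur → toniltur
  rule 2 (unconditioned shift): toniltur → sonilsur
  rule 3 (unconditioned shift): sonilsur → sonirsur
  rule 4 (pre-nasal raising): sonirsur → sunirsur
  rule 5: no change — sunirsur
  ⇒ Haneke sunirsur
The other candidates each miss or misapply at least one Haneke change.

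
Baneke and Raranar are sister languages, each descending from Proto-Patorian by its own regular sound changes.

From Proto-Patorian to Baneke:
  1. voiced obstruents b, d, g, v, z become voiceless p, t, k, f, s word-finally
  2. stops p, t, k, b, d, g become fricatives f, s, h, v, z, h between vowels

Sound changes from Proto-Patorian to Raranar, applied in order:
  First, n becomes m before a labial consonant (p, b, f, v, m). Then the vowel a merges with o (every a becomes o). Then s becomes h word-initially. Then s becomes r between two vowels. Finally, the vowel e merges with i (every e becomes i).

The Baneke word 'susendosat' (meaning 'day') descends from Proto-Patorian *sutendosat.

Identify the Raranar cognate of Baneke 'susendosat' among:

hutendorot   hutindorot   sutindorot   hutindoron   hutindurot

Raranar: *sutendosat
  sutendosat (rule 1 does not apply)
  sutendosat → sutendosot   [vowel merger]
  sutendosot → hutendosot   [debuccalisation]
  hutendosot → hutendorot   [rhotacism]
  hutendorot → hutindorot   [vowel merger]
  giving Raranar hutindorot.
Among the options, 'hutindorot' alone shows every Raranar change applied in order.

hutindorot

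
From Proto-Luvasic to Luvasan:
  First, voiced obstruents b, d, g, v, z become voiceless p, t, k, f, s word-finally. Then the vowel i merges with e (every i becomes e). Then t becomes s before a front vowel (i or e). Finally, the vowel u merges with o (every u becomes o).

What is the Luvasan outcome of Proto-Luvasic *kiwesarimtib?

kewesaremsep

Luvasan: *kiwesarimtib
  kiwesarimtib → kiwesarimtip   [final devoicing]
  kiwesarimtip → kewesaremtep   [vowel merger]
  kewesaremtep → kewesaremsep   [palatalisation]
  kewesaremsep (rule 4 does not apply)
  giving Luvasan kewesaremsep.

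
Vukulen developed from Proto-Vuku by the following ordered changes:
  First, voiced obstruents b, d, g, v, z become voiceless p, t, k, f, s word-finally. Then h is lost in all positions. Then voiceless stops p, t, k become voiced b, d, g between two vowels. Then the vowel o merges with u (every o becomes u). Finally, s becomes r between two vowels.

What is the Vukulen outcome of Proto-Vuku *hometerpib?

Vukulen: *hometerpib
  hometerpib → hometerpip   [final devoicing]
  hometerpip → ometerpip   [h-loss]
  ometerpip → omederpip   [intervocalic voicing]
  omederpip → umederpip   [vowel merger]
  umederpip (rule 5 does not apply)
  giving Vukulen umederpip.

umederpip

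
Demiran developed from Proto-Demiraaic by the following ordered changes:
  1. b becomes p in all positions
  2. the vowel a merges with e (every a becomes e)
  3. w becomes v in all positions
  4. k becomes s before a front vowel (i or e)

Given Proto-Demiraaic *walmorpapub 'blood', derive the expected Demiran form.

Demiran: start from *walmorpapub.
  rule 1 (unconditioned shift): walmorpapub → walmorpapup
  rule 2 (vowel merger): walmorpapup → welmorpepup
  rule 3 (unconditioned shift): welmorpepup → velmorpepup
  rule 4: no change — velmorpepup
  ⇒ Demiran velmorpepup

velmorpepup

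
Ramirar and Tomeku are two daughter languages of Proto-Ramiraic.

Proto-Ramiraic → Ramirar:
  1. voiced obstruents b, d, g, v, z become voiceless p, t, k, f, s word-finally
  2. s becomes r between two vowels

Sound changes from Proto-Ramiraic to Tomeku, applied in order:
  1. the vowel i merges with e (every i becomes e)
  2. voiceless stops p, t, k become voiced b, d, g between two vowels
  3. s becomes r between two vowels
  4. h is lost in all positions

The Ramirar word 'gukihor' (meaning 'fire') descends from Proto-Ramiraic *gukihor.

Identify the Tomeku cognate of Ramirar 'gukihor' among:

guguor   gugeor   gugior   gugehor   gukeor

Tomeku: *gukihor > gukehor > gugehor > gugeor  (by vowel merger, intervocalic voicing, h-loss)
The other candidates each miss or misapply at least one Tomeku change.

gugeor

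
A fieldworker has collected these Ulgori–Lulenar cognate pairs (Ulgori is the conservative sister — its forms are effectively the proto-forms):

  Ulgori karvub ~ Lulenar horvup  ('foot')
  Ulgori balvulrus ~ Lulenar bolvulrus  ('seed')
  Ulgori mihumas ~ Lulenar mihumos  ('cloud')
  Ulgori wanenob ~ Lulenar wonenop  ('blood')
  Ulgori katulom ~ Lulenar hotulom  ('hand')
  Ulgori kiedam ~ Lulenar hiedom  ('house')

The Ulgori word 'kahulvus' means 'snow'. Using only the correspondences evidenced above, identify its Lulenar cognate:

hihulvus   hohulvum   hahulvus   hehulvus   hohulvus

hohulvus

karvub ~ horvup, katulom ~ hotulom — Ulgori k corresponds to Lulenar h word-initially before a back vowel.
balvulrus ~ bolvulrus, mihumas ~ mihumos — Ulgori a corresponds to Lulenar o after a consonant, before a consonant other than r, m, n, p, b, f, v.
Applying these to Ulgori 'kahulvus':
  kahulvus → hahulvus   (k→h word-initially before a back vowel)
  hahulvus → hohulvus   (a→o after a consonant, before a consonant other than r, m, n, p, b, f, v)
So the Lulenar cognate is 'hohulvus'.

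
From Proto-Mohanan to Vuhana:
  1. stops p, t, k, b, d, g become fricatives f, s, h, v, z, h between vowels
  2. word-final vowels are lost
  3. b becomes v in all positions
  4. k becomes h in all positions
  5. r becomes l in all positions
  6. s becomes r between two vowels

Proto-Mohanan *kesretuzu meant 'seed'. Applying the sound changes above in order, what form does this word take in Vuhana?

Vuhana: *kesretuzu > kesresuzu > kesresuz > hesresuz > heslesuz > hesleruz  (by intervocalic lenition, apocope, unconditioned shift, unconditioned shift, rhotacism)

hesleruz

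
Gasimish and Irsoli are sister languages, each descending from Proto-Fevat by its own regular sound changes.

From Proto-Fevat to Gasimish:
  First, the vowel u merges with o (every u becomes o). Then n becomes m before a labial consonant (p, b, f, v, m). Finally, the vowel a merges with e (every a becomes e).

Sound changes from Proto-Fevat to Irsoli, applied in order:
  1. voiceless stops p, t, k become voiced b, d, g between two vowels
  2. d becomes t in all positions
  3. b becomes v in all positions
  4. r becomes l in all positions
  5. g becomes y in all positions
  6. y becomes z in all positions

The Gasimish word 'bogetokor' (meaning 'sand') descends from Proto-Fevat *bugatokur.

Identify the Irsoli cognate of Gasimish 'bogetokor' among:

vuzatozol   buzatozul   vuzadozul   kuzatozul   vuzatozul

vuzatozul

Irsoli: *bugatokur > bugadogur > bugatogur > vugatogur > vugatogul > vuyatoyul > vuzatozul  (by intervocalic voicing, unconditioned shift, unconditioned shift, unconditioned shift, unconditioned shift, unconditioned shift)
Among the options, 'vuzatozul' alone shows every Irsoli change applied in order.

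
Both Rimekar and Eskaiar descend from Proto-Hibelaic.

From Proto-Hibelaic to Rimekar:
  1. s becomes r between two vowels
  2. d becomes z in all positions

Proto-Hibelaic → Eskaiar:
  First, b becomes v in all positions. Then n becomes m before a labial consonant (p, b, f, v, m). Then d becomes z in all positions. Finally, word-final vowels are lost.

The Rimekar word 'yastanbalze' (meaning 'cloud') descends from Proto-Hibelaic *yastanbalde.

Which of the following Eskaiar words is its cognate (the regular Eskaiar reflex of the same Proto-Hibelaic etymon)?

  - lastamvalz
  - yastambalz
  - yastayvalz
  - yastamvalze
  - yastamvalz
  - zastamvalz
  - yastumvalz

yastamvalz

Eskaiar: *yastanbalde
  yastanbalde → yastanvalde   [unconditioned shift]
  yastanvalde → yastamvalde   [nasal place assimilation]
  yastamvalde → yastamvalze   [unconditioned shift]
  yastamvalze → yastamvalz   [apocope]
  giving Eskaiar yastamvalz.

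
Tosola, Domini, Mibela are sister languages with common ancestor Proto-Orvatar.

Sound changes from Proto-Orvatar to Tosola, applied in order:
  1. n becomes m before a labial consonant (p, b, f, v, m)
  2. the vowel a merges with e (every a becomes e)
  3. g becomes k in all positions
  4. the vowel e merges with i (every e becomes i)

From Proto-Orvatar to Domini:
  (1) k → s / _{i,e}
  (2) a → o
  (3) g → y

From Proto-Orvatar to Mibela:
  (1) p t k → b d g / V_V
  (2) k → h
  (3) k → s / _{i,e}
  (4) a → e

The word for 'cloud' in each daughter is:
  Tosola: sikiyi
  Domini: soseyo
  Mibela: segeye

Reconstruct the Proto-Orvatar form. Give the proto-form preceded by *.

Position 6: Tosola has i, Domini has o, Mibela has e. Taking the neighbouring segments as reconstructed: Tosola i could go back to *a or *e or *i; Domini o could go back to *a or *o; Mibela e could go back to *a or *e — the one source consistent with every daughter is *a.
Position 4: Tosola has i, Domini has e, Mibela has e. Domini preserves e here (none of its changes turn any other segment into e), so the proto-segment is *e.
Position 2: Tosola has i, Domini has o, Mibela has e. Taking the neighbouring segments as reconstructed: Tosola i could go back to *a or *e or *i; Domini o could go back to *a or *o; Mibela e could go back to *a or *e — the one source consistent with every daughter is *a.
Verify the candidate proto-form against each daughter:
Tosola: *sakeya
  sakeya (rule 1 does not apply)
  sakeya → sekeye   [vowel merger]
  sekeye (rule 3 does not apply)
  sekeye → sikiyi   [vowel merger]
  giving Tosola sikiyi.
Domini: start from *sakeya.
  rule 1 (palatalisation): sakeya → saseya
  rule 2 (vowel merger): saseya → soseyo
  rule 3: no change — soseyo
  ⇒ Domini soseyo
Mibela: *sakeya > sageya > segeye  (by intervocalic voicing, vowel merger)
Only *sakeya yields all of Tosola sikiyi, Domini soseyo, Mibela segeye.

*sakeya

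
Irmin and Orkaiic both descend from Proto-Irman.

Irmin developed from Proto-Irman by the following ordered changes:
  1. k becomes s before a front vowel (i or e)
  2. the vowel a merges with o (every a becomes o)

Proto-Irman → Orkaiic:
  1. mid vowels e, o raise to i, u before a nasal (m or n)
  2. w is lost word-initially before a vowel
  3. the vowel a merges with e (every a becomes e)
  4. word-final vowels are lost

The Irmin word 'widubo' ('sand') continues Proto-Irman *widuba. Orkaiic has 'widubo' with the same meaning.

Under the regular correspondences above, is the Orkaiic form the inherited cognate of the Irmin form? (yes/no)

no

Derive the expected Orkaiic reflex of *widuba:
Orkaiic: start from *widuba.
  rule 1: no change — widuba
  rule 2 (glide loss): widuba → iduba
  rule 3 (vowel merger): iduba → idube
  rule 4 (apocope): idube → idub
  ⇒ Orkaiic idub
The regular Orkaiic reflex would be 'idub', but the attested form is 'widubo'. The correspondence is irregular, so they are not cognates (the Orkaiic form has a different source).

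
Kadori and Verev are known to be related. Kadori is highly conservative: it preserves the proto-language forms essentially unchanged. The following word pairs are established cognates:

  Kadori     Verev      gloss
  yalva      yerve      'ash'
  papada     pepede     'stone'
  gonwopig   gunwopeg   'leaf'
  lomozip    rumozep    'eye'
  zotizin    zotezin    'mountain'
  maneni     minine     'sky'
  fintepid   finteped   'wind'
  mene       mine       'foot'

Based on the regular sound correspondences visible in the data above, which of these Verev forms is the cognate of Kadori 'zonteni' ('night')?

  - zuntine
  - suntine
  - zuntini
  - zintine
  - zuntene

zuntine

gonwopig ~ gunwopeg — Kadori o corresponds to Verev u after a consonant, before a nasal.
maneni ~ minine, mene ~ mine — Kadori e corresponds to Verev i after a consonant, before a nasal.
maneni ~ minine — Kadori i corresponds to Verev e word-finally.
Applying these to Kadori 'zonteni':
  zonteni → zunteni   (o→u after a consonant, before a nasal)
  zunteni → zuntini   (e→i after a consonant, before a nasal)
  zuntini → zuntine   (i→e word-finally)
So the Verev cognate is 'zuntine'.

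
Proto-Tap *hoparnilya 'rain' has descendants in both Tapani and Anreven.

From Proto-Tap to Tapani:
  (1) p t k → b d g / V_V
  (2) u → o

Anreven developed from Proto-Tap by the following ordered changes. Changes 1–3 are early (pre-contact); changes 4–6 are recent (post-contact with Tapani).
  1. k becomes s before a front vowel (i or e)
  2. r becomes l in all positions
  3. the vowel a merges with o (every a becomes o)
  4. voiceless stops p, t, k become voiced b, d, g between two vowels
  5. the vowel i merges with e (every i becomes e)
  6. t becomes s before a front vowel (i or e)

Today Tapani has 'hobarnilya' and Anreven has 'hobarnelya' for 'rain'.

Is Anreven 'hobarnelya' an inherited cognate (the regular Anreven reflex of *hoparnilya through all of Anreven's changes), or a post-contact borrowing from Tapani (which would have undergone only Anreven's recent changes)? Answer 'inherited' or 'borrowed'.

borrowed

If inherited, *hoparnilya would pass through all of Anreven's changes:
Anreven: *hoparnilya > hopalnilya > hopolnilyo > hobolnilyo > hobolnelyo  (by unconditioned shift, vowel merger, intervocalic voicing, vowel merger)
If borrowed from Tapani 'hobarnilya' after the early changes, it would undergo only the recent ones:
  rule 4 (intervocalic voicing): no change (hobarnilya)
  rule 5 (vowel merger): hobarnilya → hobarnelya
  rule 6 (palatalisation): no change (hobarnelya)
  ⇒ as a loan: hobarnelya
Anreven 'hobarnelya' matches the loan outcome 'hobarnelya', not the inherited 'hobolnelyo' — it skipped the early Anreven changes, so it was borrowed from Tapani.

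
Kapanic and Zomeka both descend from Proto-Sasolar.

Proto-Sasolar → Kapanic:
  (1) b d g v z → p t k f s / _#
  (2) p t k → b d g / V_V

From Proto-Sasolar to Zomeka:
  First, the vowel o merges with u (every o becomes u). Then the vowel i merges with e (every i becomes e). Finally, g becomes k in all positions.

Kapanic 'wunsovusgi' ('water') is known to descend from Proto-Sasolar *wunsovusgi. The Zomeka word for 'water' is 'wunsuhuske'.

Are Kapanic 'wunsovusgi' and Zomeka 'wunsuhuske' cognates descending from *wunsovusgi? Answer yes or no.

no

Derive the expected Zomeka reflex of *wunsovusgi:
Zomeka: *wunsovusgi > wunsuvusgi > wunsuvusge > wunsuvuske  (by vowel merger, vowel merger, unconditioned shift)
The regular Zomeka reflex would be 'wunsuvuske', but the attested form is 'wunsuhuske'. The correspondence is irregular, so they are not cognates (the Zomeka form has a different source).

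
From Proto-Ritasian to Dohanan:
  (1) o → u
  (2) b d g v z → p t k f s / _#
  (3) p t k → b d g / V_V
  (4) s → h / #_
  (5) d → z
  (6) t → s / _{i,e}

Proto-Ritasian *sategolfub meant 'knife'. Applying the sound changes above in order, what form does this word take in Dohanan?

hazegulfup

Dohanan: *sategolfub > sategulfub > sategulfup > sadegulfup > hadegulfup > hazegulfup  (by vowel merger, final devoicing, intervocalic voicing, debuccalisation, unconditioned shift)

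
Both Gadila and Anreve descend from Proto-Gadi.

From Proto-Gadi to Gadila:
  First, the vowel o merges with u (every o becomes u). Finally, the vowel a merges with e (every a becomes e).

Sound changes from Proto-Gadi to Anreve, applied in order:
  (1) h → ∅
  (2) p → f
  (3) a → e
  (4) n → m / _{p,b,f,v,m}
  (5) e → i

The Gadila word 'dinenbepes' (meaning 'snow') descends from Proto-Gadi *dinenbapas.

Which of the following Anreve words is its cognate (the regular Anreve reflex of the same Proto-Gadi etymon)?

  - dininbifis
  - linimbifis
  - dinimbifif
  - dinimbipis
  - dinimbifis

dinimbifis

Anreve: start from *dinenbapas.
  rule 1: no change — dinenbapas
  rule 2 (unconditioned shift): dinenbapas → dinenbafas
  rule 3 (vowel merger): dinenbafas → dinenbefes
  rule 4 (nasal place assimilation): dinenbefes → dinembefes
  rule 5 (vowel merger): dinembefes → dinimbifis
  ⇒ Anreve dinimbifis
Among the options, 'dinimbifis' alone shows every Anreve change applied in order.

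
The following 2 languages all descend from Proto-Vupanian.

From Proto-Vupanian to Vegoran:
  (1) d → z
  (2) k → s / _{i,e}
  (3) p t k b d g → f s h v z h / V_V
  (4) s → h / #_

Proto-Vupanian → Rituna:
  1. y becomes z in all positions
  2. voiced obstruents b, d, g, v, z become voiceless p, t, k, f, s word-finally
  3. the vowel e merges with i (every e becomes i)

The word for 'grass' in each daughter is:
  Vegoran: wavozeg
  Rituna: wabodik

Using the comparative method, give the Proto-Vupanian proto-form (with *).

Position 5: Vegoran has z, Rituna has d. Rituna preserves d here (none of its changes turn any other segment into d), so the proto-segment is *d.
Position 7: Vegoran has g, Rituna has k. Vegoran preserves g here (none of its changes turn any other segment into g), so the proto-segment is *g.
Position 3: Vegoran has v, Rituna has b. Rituna preserves b here (none of its changes turn any other segment into b), so the proto-segment is *b.
This points to *wabodeg. Verify forward in each daughter:
Vegoran: *wabodeg > wabozeg > wavozeg  (by unconditioned shift, intervocalic lenition)
Rituna: *wabodeg
  wabodeg (rule 1 does not apply)
  wabodeg → wabodek   [final devoicing]
  wabodek → wabodik   [vowel merger]
  giving Rituna wabodik.
Only *wabodeg yields all of Vegoran wavozeg, Rituna wabodik.

*wabodeg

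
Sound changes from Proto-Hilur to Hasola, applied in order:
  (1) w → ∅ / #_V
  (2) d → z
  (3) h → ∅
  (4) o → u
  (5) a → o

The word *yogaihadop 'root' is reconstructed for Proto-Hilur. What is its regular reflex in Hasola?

Hasola: start from *yogaihadop.
  rule 1: no change — yogaihadop
  rule 2 (unconditioned shift): yogaihadop → yogaihazop
  rule 3 (h-loss): yogaihazop → yogaiazop
  rule 4 (vowel merger): yogaiazop → yugaiazup
  rule 5 (vowel merger): yugaiazup → yugoiozup
  ⇒ Hasola yugoiozup

yugoiozup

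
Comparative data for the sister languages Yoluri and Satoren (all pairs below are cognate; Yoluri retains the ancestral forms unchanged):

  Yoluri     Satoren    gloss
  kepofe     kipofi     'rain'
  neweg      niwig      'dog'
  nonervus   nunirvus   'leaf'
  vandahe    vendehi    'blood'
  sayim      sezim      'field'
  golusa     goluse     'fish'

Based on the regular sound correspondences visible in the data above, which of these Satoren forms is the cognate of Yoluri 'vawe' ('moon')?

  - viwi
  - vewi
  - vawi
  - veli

vandahe ~ vendehi, sayim ~ sezim — Yoluri a corresponds to Satoren e after a consonant, before a consonant other than r, m, n, p, b, f, v.
kepofe ~ kipofi, vandahe ~ vendehi — Yoluri e corresponds to Satoren i word-finally.
Applying these to Yoluri 'vawe':
  vawe → vewe   (a→e after a consonant, before a consonant other than r, m, n, p, b, f, v)
  vewe → vewi   (e→i word-finally)
So the Satoren cognate is 'vewi'.

vewi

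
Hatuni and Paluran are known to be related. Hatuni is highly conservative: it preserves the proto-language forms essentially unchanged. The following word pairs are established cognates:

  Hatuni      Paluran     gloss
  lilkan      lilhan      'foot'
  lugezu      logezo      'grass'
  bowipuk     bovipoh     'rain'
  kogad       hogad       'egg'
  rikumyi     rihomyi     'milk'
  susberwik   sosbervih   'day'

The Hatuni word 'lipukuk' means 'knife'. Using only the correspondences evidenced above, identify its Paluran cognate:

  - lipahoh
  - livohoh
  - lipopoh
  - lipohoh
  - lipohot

lugezu ~ logezo, bowipuk ~ bovipoh — Hatuni u corresponds to Paluran o after a consonant, before a consonant other than r, m, n, p, b, f, v.
rikumyi ~ rihomyi — Hatuni k corresponds to Paluran h between vowels (before a back vowel).
bowipuk ~ bovipoh, susberwik ~ sosbervih — Hatuni k corresponds to Paluran h word-finally.
Applying these to Hatuni 'lipukuk':
  lipukuk → lipokuk   (u→o after a consonant, before a consonant other than r, m, n, p, b, f, v)
  lipokuk → lipohuk   (k→h between vowels (before a back vowel))
  lipohuk → lipohok   (u→o after a consonant, before a consonant other than r, m, n, p, b, f, v)
  lipohok → lipohoh   (k→h word-finally)
So the Paluran cognate is 'lipohoh'.

lipohoh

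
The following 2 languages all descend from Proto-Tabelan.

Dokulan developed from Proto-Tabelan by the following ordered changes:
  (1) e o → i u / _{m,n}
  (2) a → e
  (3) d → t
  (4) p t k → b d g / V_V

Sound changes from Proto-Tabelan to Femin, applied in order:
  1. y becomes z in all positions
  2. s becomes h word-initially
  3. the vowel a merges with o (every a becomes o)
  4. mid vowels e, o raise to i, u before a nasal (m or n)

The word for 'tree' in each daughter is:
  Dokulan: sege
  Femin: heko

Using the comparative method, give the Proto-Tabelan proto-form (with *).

Position 3: Dokulan has g, Femin has k. Femin preserves k here (none of its changes turn any other segment into k), so the proto-segment is *k.
Position 1: Dokulan has s, Femin has h. Dokulan preserves s here (none of its changes turn any other segment into s), so the proto-segment is *s.
This points to *seka. Verify forward in each daughter:
Dokulan: *seka > seke > sege  (by vowel merger, intervocalic voicing)
Femin: *seka > heka > heko  (by debuccalisation, vowel merger)
No other proto-form is consistent with every reflex, so the reconstruction is *seka.

*seka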